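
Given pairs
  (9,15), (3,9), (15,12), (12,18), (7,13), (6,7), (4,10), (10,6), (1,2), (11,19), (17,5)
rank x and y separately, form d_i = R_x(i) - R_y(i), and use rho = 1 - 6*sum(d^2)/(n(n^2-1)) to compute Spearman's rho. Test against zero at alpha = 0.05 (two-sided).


Step 1: Rank x and y separately (midranks; no ties here).
rank(x): 9->6, 3->2, 15->10, 12->9, 7->5, 6->4, 4->3, 10->7, 1->1, 11->8, 17->11
rank(y): 15->9, 9->5, 12->7, 18->10, 13->8, 7->4, 10->6, 6->3, 2->1, 19->11, 5->2
Step 2: d_i = R_x(i) - R_y(i); compute d_i^2.
  (6-9)^2=9, (2-5)^2=9, (10-7)^2=9, (9-10)^2=1, (5-8)^2=9, (4-4)^2=0, (3-6)^2=9, (7-3)^2=16, (1-1)^2=0, (8-11)^2=9, (11-2)^2=81
sum(d^2) = 152.
Step 3: rho = 1 - 6*152 / (11*(11^2 - 1)) = 1 - 912/1320 = 0.309091.
Step 4: Under H0, t = rho * sqrt((n-2)/(1-rho^2)) = 0.9750 ~ t(9).
Step 5: Two-sided p-value from the t-distribution with 9 df = 0.355028.
Step 6: alpha = 0.05. fail to reject H0.

rho = 0.3091, p = 0.355028, fail to reject H0 at alpha = 0.05.


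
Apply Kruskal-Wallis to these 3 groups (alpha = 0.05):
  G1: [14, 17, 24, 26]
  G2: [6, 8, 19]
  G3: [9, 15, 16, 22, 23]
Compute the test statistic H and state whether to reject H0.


Step 1: Combine all N = 12 observations and assign midranks.
sorted (value, group, rank): (6,G2,1), (8,G2,2), (9,G3,3), (14,G1,4), (15,G3,5), (16,G3,6), (17,G1,7), (19,G2,8), (22,G3,9), (23,G3,10), (24,G1,11), (26,G1,12)
Step 2: Sum ranks within each group.
R_1 = 34 (n_1 = 4)
R_2 = 11 (n_2 = 3)
R_3 = 33 (n_3 = 5)
Step 3: H = 12/(N(N+1)) * sum(R_i^2/n_i) - 3(N+1)
     = 12/(12*13) * (34^2/4 + 11^2/3 + 33^2/5) - 3*13
     = 0.076923 * 547.133 - 39
     = 3.087179.
Step 4: No ties, so H is used without correction.
Step 5: Under H0, H ~ chi^2(2); p-value = 0.213613.
Step 6: alpha = 0.05. fail to reject H0.

H = 3.0872, df = 2, p = 0.213613, fail to reject H0.


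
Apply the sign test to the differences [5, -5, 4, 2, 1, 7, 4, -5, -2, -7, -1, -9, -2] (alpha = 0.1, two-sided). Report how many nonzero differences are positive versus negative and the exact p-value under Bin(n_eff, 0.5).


Step 1: Discard zero differences. Original n = 13; n_eff = number of nonzero differences = 13.
Nonzero differences (with sign): +5, -5, +4, +2, +1, +7, +4, -5, -2, -7, -1, -9, -2
Step 2: Count signs: positive = 6, negative = 7.
Step 3: Under H0: P(positive) = 0.5, so the number of positives S ~ Bin(13, 0.5).
Step 4: Two-sided exact p-value = sum of Bin(13,0.5) probabilities at or below the observed probability = 1.000000.
Step 5: alpha = 0.1. fail to reject H0.

n_eff = 13, pos = 6, neg = 7, p = 1.000000, fail to reject H0.


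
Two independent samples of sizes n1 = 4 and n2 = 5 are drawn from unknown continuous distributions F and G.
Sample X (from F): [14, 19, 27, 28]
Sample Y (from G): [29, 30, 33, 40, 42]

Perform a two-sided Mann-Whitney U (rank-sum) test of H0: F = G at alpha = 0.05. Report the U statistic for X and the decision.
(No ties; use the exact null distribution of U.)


Step 1: Combine and sort all 9 observations; assign midranks.
sorted (value, group): (14,X), (19,X), (27,X), (28,X), (29,Y), (30,Y), (33,Y), (40,Y), (42,Y)
ranks: 14->1, 19->2, 27->3, 28->4, 29->5, 30->6, 33->7, 40->8, 42->9
Step 2: Rank sum for X: R1 = 1 + 2 + 3 + 4 = 10.
Step 3: U_X = R1 - n1(n1+1)/2 = 10 - 4*5/2 = 10 - 10 = 0.
       U_Y = n1*n2 - U_X = 20 - 0 = 20.
Step 4: No ties, so the exact null distribution of U (based on enumerating the C(9,4) = 126 equally likely rank assignments) gives the two-sided p-value.
Step 5: p-value = 0.015873; compare to alpha = 0.05. reject H0.

U_X = 0, p = 0.015873, reject H0 at alpha = 0.05.


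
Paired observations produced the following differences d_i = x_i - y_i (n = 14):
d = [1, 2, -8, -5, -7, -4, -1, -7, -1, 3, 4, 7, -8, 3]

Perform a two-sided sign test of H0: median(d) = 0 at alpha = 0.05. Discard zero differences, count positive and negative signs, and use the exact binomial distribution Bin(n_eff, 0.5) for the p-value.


Step 1: Discard zero differences. Original n = 14; n_eff = number of nonzero differences = 14.
Nonzero differences (with sign): +1, +2, -8, -5, -7, -4, -1, -7, -1, +3, +4, +7, -8, +3
Step 2: Count signs: positive = 6, negative = 8.
Step 3: Under H0: P(positive) = 0.5, so the number of positives S ~ Bin(14, 0.5).
Step 4: Two-sided exact p-value = sum of Bin(14,0.5) probabilities at or below the observed probability = 0.790527.
Step 5: alpha = 0.05. fail to reject H0.

n_eff = 14, pos = 6, neg = 8, p = 0.790527, fail to reject H0.


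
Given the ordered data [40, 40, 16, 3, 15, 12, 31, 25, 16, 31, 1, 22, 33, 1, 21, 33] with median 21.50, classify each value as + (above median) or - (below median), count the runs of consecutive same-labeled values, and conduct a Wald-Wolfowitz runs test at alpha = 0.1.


Step 1: Compute median = 21.50; label A = above, B = below.
Labels in order: AABBBBAABABAABBA  (n_A = 8, n_B = 8)
Step 2: Count runs R = 9.
Step 3: Under H0 (random ordering), E[R] = 2*n_A*n_B/(n_A+n_B) + 1 = 2*8*8/16 + 1 = 9.0000.
        Var[R] = 2*n_A*n_B*(2*n_A*n_B - n_A - n_B) / ((n_A+n_B)^2 * (n_A+n_B-1)) = 14336/3840 = 3.7333.
        SD[R] = 1.9322.
Step 4: R = E[R], so z = 0 with no continuity correction.
Step 5: Two-sided p-value via normal approximation = 2*(1 - Phi(|z|)) = 1.000000.
Step 6: alpha = 0.1. fail to reject H0.

R = 9, z = 0.0000, p = 1.000000, fail to reject H0.


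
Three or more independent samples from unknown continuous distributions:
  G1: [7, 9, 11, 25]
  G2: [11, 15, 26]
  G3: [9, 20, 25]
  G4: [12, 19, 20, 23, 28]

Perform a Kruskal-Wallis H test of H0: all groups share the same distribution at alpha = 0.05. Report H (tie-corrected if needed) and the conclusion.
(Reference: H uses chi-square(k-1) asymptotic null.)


Step 1: Combine all N = 15 observations and assign midranks.
sorted (value, group, rank): (7,G1,1), (9,G1,2.5), (9,G3,2.5), (11,G1,4.5), (11,G2,4.5), (12,G4,6), (15,G2,7), (19,G4,8), (20,G3,9.5), (20,G4,9.5), (23,G4,11), (25,G1,12.5), (25,G3,12.5), (26,G2,14), (28,G4,15)
Step 2: Sum ranks within each group.
R_1 = 20.5 (n_1 = 4)
R_2 = 25.5 (n_2 = 3)
R_3 = 24.5 (n_3 = 3)
R_4 = 49.5 (n_4 = 5)
Step 3: H = 12/(N(N+1)) * sum(R_i^2/n_i) - 3(N+1)
     = 12/(15*16) * (20.5^2/4 + 25.5^2/3 + 24.5^2/3 + 49.5^2/5) - 3*16
     = 0.050000 * 1011.95 - 48
     = 2.597292.
Step 4: Ties present; correction factor C = 1 - 24/(15^3 - 15) = 0.992857. Corrected H = 2.597292 / 0.992857 = 2.615977.
Step 5: Under H0, H ~ chi^2(3); p-value = 0.454695.
Step 6: alpha = 0.05. fail to reject H0.

H = 2.6160, df = 3, p = 0.454695, fail to reject H0.


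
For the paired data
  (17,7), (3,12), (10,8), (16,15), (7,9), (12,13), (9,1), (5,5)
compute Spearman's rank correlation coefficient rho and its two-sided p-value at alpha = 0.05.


Step 1: Rank x and y separately (midranks; no ties here).
rank(x): 17->8, 3->1, 10->5, 16->7, 7->3, 12->6, 9->4, 5->2
rank(y): 7->3, 12->6, 8->4, 15->8, 9->5, 13->7, 1->1, 5->2
Step 2: d_i = R_x(i) - R_y(i); compute d_i^2.
  (8-3)^2=25, (1-6)^2=25, (5-4)^2=1, (7-8)^2=1, (3-5)^2=4, (6-7)^2=1, (4-1)^2=9, (2-2)^2=0
sum(d^2) = 66.
Step 3: rho = 1 - 6*66 / (8*(8^2 - 1)) = 1 - 396/504 = 0.214286.
Step 4: Under H0, t = rho * sqrt((n-2)/(1-rho^2)) = 0.5374 ~ t(6).
Step 5: Two-sided p-value from the t-distribution with 6 df = 0.610344.
Step 6: alpha = 0.05. fail to reject H0.

rho = 0.2143, p = 0.610344, fail to reject H0 at alpha = 0.05.


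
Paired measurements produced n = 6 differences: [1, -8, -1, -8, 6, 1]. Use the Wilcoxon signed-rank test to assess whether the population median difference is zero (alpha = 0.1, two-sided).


Step 1: Drop any zero differences (none here) and take |d_i|.
|d| = [1, 8, 1, 8, 6, 1]
Step 2: Midrank |d_i| (ties get averaged ranks).
ranks: |1|->2, |8|->5.5, |1|->2, |8|->5.5, |6|->4, |1|->2
Step 3: Attach original signs; sum ranks with positive sign and with negative sign.
W+ = 2 + 4 + 2 = 8
W- = 5.5 + 2 + 5.5 = 13
(Check: W+ + W- = 21 should equal n(n+1)/2 = 21.)
Step 4: Test statistic W = min(W+, W-) = 8.
Step 5: Ties in |d|, so use the tie-corrected normal approximation.
        E[W] = n(n+1)/4 = 6*7/4 = 10.5.
        Tie groups: |d|=1 (t=3), |d|=8 (t=2); sum(t^3 - t) = 30.
        Var[W] = n(n+1)(2n+1)/24 - sum(t^3-t)/48 = 546/24 - 30/48 = 22.125.
        z = (W - E[W]) / sqrt(Var[W]) = (8 - 10.5) / 4.7037 = -0.5315.
        Two-sided p = 2*Phi(z) = 0.595076.
Step 6: alpha = 0.1. fail to reject H0.

W+ = 8, W- = 13, W = min = 8, p = 0.595076, fail to reject H0.


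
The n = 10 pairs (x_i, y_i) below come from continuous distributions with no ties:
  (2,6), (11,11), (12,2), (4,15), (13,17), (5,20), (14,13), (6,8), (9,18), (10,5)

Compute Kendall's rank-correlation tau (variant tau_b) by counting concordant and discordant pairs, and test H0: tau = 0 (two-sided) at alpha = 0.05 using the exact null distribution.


Step 1: Enumerate the 45 unordered pairs (i,j) with i<j and classify each by sign(x_j-x_i) * sign(y_j-y_i).
  (1,2):dx=+9,dy=+5->C; (1,3):dx=+10,dy=-4->D; (1,4):dx=+2,dy=+9->C; (1,5):dx=+11,dy=+11->C
  (1,6):dx=+3,dy=+14->C; (1,7):dx=+12,dy=+7->C; (1,8):dx=+4,dy=+2->C; (1,9):dx=+7,dy=+12->C
  (1,10):dx=+8,dy=-1->D; (2,3):dx=+1,dy=-9->D; (2,4):dx=-7,dy=+4->D; (2,5):dx=+2,dy=+6->C
  (2,6):dx=-6,dy=+9->D; (2,7):dx=+3,dy=+2->C; (2,8):dx=-5,dy=-3->C; (2,9):dx=-2,dy=+7->D
  (2,10):dx=-1,dy=-6->C; (3,4):dx=-8,dy=+13->D; (3,5):dx=+1,dy=+15->C; (3,6):dx=-7,dy=+18->D
  (3,7):dx=+2,dy=+11->C; (3,8):dx=-6,dy=+6->D; (3,9):dx=-3,dy=+16->D; (3,10):dx=-2,dy=+3->D
  (4,5):dx=+9,dy=+2->C; (4,6):dx=+1,dy=+5->C; (4,7):dx=+10,dy=-2->D; (4,8):dx=+2,dy=-7->D
  (4,9):dx=+5,dy=+3->C; (4,10):dx=+6,dy=-10->D; (5,6):dx=-8,dy=+3->D; (5,7):dx=+1,dy=-4->D
  (5,8):dx=-7,dy=-9->C; (5,9):dx=-4,dy=+1->D; (5,10):dx=-3,dy=-12->C; (6,7):dx=+9,dy=-7->D
  (6,8):dx=+1,dy=-12->D; (6,9):dx=+4,dy=-2->D; (6,10):dx=+5,dy=-15->D; (7,8):dx=-8,dy=-5->C
  (7,9):dx=-5,dy=+5->D; (7,10):dx=-4,dy=-8->C; (8,9):dx=+3,dy=+10->C; (8,10):dx=+4,dy=-3->D
  (9,10):dx=+1,dy=-13->D
Step 2: C = 21, D = 24, total pairs = 45.
Step 3: tau = (C - D)/(n(n-1)/2) = (21 - 24)/45 = -0.066667.
Step 4: Exact two-sided p-value (enumerate n! = 3628800 permutations of y under H0): p = 0.861801.
Step 5: alpha = 0.05. fail to reject H0.

tau_b = -0.0667 (C=21, D=24), p = 0.861801, fail to reject H0.


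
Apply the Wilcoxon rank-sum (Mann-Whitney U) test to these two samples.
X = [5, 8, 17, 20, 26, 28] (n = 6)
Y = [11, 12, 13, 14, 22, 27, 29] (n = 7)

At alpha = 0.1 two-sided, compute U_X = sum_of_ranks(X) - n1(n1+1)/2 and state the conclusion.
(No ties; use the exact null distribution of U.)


Step 1: Combine and sort all 13 observations; assign midranks.
sorted (value, group): (5,X), (8,X), (11,Y), (12,Y), (13,Y), (14,Y), (17,X), (20,X), (22,Y), (26,X), (27,Y), (28,X), (29,Y)
ranks: 5->1, 8->2, 11->3, 12->4, 13->5, 14->6, 17->7, 20->8, 22->9, 26->10, 27->11, 28->12, 29->13
Step 2: Rank sum for X: R1 = 1 + 2 + 7 + 8 + 10 + 12 = 40.
Step 3: U_X = R1 - n1(n1+1)/2 = 40 - 6*7/2 = 40 - 21 = 19.
       U_Y = n1*n2 - U_X = 42 - 19 = 23.
Step 4: No ties, so the exact null distribution of U (based on enumerating the C(13,6) = 1716 equally likely rank assignments) gives the two-sided p-value.
Step 5: p-value = 0.835664; compare to alpha = 0.1. fail to reject H0.

U_X = 19, p = 0.835664, fail to reject H0 at alpha = 0.1.


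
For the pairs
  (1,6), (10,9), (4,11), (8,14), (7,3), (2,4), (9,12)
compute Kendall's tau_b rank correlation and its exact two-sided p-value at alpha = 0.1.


Step 1: Enumerate the 21 unordered pairs (i,j) with i<j and classify each by sign(x_j-x_i) * sign(y_j-y_i).
  (1,2):dx=+9,dy=+3->C; (1,3):dx=+3,dy=+5->C; (1,4):dx=+7,dy=+8->C; (1,5):dx=+6,dy=-3->D
  (1,6):dx=+1,dy=-2->D; (1,7):dx=+8,dy=+6->C; (2,3):dx=-6,dy=+2->D; (2,4):dx=-2,dy=+5->D
  (2,5):dx=-3,dy=-6->C; (2,6):dx=-8,dy=-5->C; (2,7):dx=-1,dy=+3->D; (3,4):dx=+4,dy=+3->C
  (3,5):dx=+3,dy=-8->D; (3,6):dx=-2,dy=-7->C; (3,7):dx=+5,dy=+1->C; (4,5):dx=-1,dy=-11->C
  (4,6):dx=-6,dy=-10->C; (4,7):dx=+1,dy=-2->D; (5,6):dx=-5,dy=+1->D; (5,7):dx=+2,dy=+9->C
  (6,7):dx=+7,dy=+8->C
Step 2: C = 13, D = 8, total pairs = 21.
Step 3: tau = (C - D)/(n(n-1)/2) = (13 - 8)/21 = 0.238095.
Step 4: Exact two-sided p-value (enumerate n! = 5040 permutations of y under H0): p = 0.561905.
Step 5: alpha = 0.1. fail to reject H0.

tau_b = 0.2381 (C=13, D=8), p = 0.561905, fail to reject H0.


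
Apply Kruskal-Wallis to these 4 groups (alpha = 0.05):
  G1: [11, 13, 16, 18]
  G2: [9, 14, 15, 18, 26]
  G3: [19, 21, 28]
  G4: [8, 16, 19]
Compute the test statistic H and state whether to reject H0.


Step 1: Combine all N = 15 observations and assign midranks.
sorted (value, group, rank): (8,G4,1), (9,G2,2), (11,G1,3), (13,G1,4), (14,G2,5), (15,G2,6), (16,G1,7.5), (16,G4,7.5), (18,G1,9.5), (18,G2,9.5), (19,G3,11.5), (19,G4,11.5), (21,G3,13), (26,G2,14), (28,G3,15)
Step 2: Sum ranks within each group.
R_1 = 24 (n_1 = 4)
R_2 = 36.5 (n_2 = 5)
R_3 = 39.5 (n_3 = 3)
R_4 = 20 (n_4 = 3)
Step 3: H = 12/(N(N+1)) * sum(R_i^2/n_i) - 3(N+1)
     = 12/(15*16) * (24^2/4 + 36.5^2/5 + 39.5^2/3 + 20^2/3) - 3*16
     = 0.050000 * 1063.87 - 48
     = 5.193333.
Step 4: Ties present; correction factor C = 1 - 18/(15^3 - 15) = 0.994643. Corrected H = 5.193333 / 0.994643 = 5.221305.
Step 5: Under H0, H ~ chi^2(3); p-value = 0.156291.
Step 6: alpha = 0.05. fail to reject H0.

H = 5.2213, df = 3, p = 0.156291, fail to reject H0.


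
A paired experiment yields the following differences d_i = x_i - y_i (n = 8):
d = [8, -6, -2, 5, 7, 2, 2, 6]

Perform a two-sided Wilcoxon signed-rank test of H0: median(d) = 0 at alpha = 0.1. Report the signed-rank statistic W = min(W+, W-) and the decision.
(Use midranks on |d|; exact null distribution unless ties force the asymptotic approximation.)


Step 1: Drop any zero differences (none here) and take |d_i|.
|d| = [8, 6, 2, 5, 7, 2, 2, 6]
Step 2: Midrank |d_i| (ties get averaged ranks).
ranks: |8|->8, |6|->5.5, |2|->2, |5|->4, |7|->7, |2|->2, |2|->2, |6|->5.5
Step 3: Attach original signs; sum ranks with positive sign and with negative sign.
W+ = 8 + 4 + 7 + 2 + 2 + 5.5 = 28.5
W- = 5.5 + 2 = 7.5
(Check: W+ + W- = 36 should equal n(n+1)/2 = 36.)
Step 4: Test statistic W = min(W+, W-) = 7.5.
Step 5: Ties in |d|, so use the tie-corrected normal approximation.
        E[W] = n(n+1)/4 = 8*9/4 = 18.
        Tie groups: |d|=2 (t=3), |d|=6 (t=2); sum(t^3 - t) = 30.
        Var[W] = n(n+1)(2n+1)/24 - sum(t^3-t)/48 = 1224/24 - 30/48 = 50.375.
        z = (W - E[W]) / sqrt(Var[W]) = (7.5 - 18) / 7.0975 = -1.4794.
        Two-sided p = 2*Phi(z) = 0.139037.
Step 6: alpha = 0.1. fail to reject H0.

W+ = 28.5, W- = 7.5, W = min = 7.5, p = 0.139037, fail to reject H0.


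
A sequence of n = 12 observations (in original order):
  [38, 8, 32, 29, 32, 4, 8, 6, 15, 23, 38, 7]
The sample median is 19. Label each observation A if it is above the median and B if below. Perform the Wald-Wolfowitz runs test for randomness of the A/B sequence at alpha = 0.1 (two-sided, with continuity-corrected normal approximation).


Step 1: Compute median = 19; label A = above, B = below.
Labels in order: ABAAABBBBAAB  (n_A = 6, n_B = 6)
Step 2: Count runs R = 6.
Step 3: Under H0 (random ordering), E[R] = 2*n_A*n_B/(n_A+n_B) + 1 = 2*6*6/12 + 1 = 7.0000.
        Var[R] = 2*n_A*n_B*(2*n_A*n_B - n_A - n_B) / ((n_A+n_B)^2 * (n_A+n_B-1)) = 4320/1584 = 2.7273.
        SD[R] = 1.6514.
Step 4: Continuity-corrected z = (R + 0.5 - E[R]) / SD[R] = (6 + 0.5 - 7.0000) / 1.6514 = -0.3028.
Step 5: Two-sided p-value via normal approximation = 2*(1 - Phi(|z|)) = 0.762069.
Step 6: alpha = 0.1. fail to reject H0.

R = 6, z = -0.3028, p = 0.762069, fail to reject H0.


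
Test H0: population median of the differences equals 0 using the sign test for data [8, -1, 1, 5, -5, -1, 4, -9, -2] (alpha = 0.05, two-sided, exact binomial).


Step 1: Discard zero differences. Original n = 9; n_eff = number of nonzero differences = 9.
Nonzero differences (with sign): +8, -1, +1, +5, -5, -1, +4, -9, -2
Step 2: Count signs: positive = 4, negative = 5.
Step 3: Under H0: P(positive) = 0.5, so the number of positives S ~ Bin(9, 0.5).
Step 4: Two-sided exact p-value = sum of Bin(9,0.5) probabilities at or below the observed probability = 1.000000.
Step 5: alpha = 0.05. fail to reject H0.

n_eff = 9, pos = 4, neg = 5, p = 1.000000, fail to reject H0.


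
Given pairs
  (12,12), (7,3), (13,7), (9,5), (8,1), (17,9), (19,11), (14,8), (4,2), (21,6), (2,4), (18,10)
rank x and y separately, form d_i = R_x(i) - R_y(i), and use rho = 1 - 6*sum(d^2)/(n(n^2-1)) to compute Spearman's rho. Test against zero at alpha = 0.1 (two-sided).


Step 1: Rank x and y separately (midranks; no ties here).
rank(x): 12->6, 7->3, 13->7, 9->5, 8->4, 17->9, 19->11, 14->8, 4->2, 21->12, 2->1, 18->10
rank(y): 12->12, 3->3, 7->7, 5->5, 1->1, 9->9, 11->11, 8->8, 2->2, 6->6, 4->4, 10->10
Step 2: d_i = R_x(i) - R_y(i); compute d_i^2.
  (6-12)^2=36, (3-3)^2=0, (7-7)^2=0, (5-5)^2=0, (4-1)^2=9, (9-9)^2=0, (11-11)^2=0, (8-8)^2=0, (2-2)^2=0, (12-6)^2=36, (1-4)^2=9, (10-10)^2=0
sum(d^2) = 90.
Step 3: rho = 1 - 6*90 / (12*(12^2 - 1)) = 1 - 540/1716 = 0.685315.
Step 4: Under H0, t = rho * sqrt((n-2)/(1-rho^2)) = 2.9759 ~ t(10).
Step 5: Two-sided p-value from the t-distribution with 10 df = 0.013906.
Step 6: alpha = 0.1. reject H0.

rho = 0.6853, p = 0.013906, reject H0 at alpha = 0.1.


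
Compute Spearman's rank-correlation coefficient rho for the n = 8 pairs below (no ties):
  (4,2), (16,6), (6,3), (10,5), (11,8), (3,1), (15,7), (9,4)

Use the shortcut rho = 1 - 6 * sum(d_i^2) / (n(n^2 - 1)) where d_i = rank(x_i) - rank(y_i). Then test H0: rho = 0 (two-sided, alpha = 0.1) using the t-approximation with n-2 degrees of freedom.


Step 1: Rank x and y separately (midranks; no ties here).
rank(x): 4->2, 16->8, 6->3, 10->5, 11->6, 3->1, 15->7, 9->4
rank(y): 2->2, 6->6, 3->3, 5->5, 8->8, 1->1, 7->7, 4->4
Step 2: d_i = R_x(i) - R_y(i); compute d_i^2.
  (2-2)^2=0, (8-6)^2=4, (3-3)^2=0, (5-5)^2=0, (6-8)^2=4, (1-1)^2=0, (7-7)^2=0, (4-4)^2=0
sum(d^2) = 8.
Step 3: rho = 1 - 6*8 / (8*(8^2 - 1)) = 1 - 48/504 = 0.904762.
Step 4: Under H0, t = rho * sqrt((n-2)/(1-rho^2)) = 5.2034 ~ t(6).
Step 5: Two-sided p-value from the t-distribution with 6 df = 0.002008.
Step 6: alpha = 0.1. reject H0.

rho = 0.9048, p = 0.002008, reject H0 at alpha = 0.1.


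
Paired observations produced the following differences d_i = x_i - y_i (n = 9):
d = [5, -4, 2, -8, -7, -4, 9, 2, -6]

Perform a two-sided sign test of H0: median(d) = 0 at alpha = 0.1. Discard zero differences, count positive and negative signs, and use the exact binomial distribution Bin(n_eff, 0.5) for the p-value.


Step 1: Discard zero differences. Original n = 9; n_eff = number of nonzero differences = 9.
Nonzero differences (with sign): +5, -4, +2, -8, -7, -4, +9, +2, -6
Step 2: Count signs: positive = 4, negative = 5.
Step 3: Under H0: P(positive) = 0.5, so the number of positives S ~ Bin(9, 0.5).
Step 4: Two-sided exact p-value = sum of Bin(9,0.5) probabilities at or below the observed probability = 1.000000.
Step 5: alpha = 0.1. fail to reject H0.

n_eff = 9, pos = 4, neg = 5, p = 1.000000, fail to reject H0.


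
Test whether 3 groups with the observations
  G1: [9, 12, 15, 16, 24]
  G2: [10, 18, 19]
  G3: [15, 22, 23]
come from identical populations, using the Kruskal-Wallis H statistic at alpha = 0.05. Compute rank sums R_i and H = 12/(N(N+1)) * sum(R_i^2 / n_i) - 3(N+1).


Step 1: Combine all N = 11 observations and assign midranks.
sorted (value, group, rank): (9,G1,1), (10,G2,2), (12,G1,3), (15,G1,4.5), (15,G3,4.5), (16,G1,6), (18,G2,7), (19,G2,8), (22,G3,9), (23,G3,10), (24,G1,11)
Step 2: Sum ranks within each group.
R_1 = 25.5 (n_1 = 5)
R_2 = 17 (n_2 = 3)
R_3 = 23.5 (n_3 = 3)
Step 3: H = 12/(N(N+1)) * sum(R_i^2/n_i) - 3(N+1)
     = 12/(11*12) * (25.5^2/5 + 17^2/3 + 23.5^2/3) - 3*12
     = 0.090909 * 410.467 - 36
     = 1.315152.
Step 4: Ties present; correction factor C = 1 - 6/(11^3 - 11) = 0.995455. Corrected H = 1.315152 / 0.995455 = 1.321157.
Step 5: Under H0, H ~ chi^2(2); p-value = 0.516552.
Step 6: alpha = 0.05. fail to reject H0.

H = 1.3212, df = 2, p = 0.516552, fail to reject H0.


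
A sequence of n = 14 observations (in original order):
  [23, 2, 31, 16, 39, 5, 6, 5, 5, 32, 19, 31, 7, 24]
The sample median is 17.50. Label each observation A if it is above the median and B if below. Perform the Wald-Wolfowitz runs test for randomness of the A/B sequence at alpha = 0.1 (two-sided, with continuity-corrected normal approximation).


Step 1: Compute median = 17.50; label A = above, B = below.
Labels in order: ABABABBBBAAABA  (n_A = 7, n_B = 7)
Step 2: Count runs R = 9.
Step 3: Under H0 (random ordering), E[R] = 2*n_A*n_B/(n_A+n_B) + 1 = 2*7*7/14 + 1 = 8.0000.
        Var[R] = 2*n_A*n_B*(2*n_A*n_B - n_A - n_B) / ((n_A+n_B)^2 * (n_A+n_B-1)) = 8232/2548 = 3.2308.
        SD[R] = 1.7974.
Step 4: Continuity-corrected z = (R - 0.5 - E[R]) / SD[R] = (9 - 0.5 - 8.0000) / 1.7974 = 0.2782.
Step 5: Two-sided p-value via normal approximation = 2*(1 - Phi(|z|)) = 0.780879.
Step 6: alpha = 0.1. fail to reject H0.

R = 9, z = 0.2782, p = 0.780879, fail to reject H0.


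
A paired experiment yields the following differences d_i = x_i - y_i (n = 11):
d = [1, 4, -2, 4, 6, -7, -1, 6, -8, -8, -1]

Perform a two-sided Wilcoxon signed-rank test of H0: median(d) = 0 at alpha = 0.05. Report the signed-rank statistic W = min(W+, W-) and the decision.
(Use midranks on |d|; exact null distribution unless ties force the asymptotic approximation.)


Step 1: Drop any zero differences (none here) and take |d_i|.
|d| = [1, 4, 2, 4, 6, 7, 1, 6, 8, 8, 1]
Step 2: Midrank |d_i| (ties get averaged ranks).
ranks: |1|->2, |4|->5.5, |2|->4, |4|->5.5, |6|->7.5, |7|->9, |1|->2, |6|->7.5, |8|->10.5, |8|->10.5, |1|->2
Step 3: Attach original signs; sum ranks with positive sign and with negative sign.
W+ = 2 + 5.5 + 5.5 + 7.5 + 7.5 = 28
W- = 4 + 9 + 2 + 10.5 + 10.5 + 2 = 38
(Check: W+ + W- = 66 should equal n(n+1)/2 = 66.)
Step 4: Test statistic W = min(W+, W-) = 28.
Step 5: Ties in |d|, so use the tie-corrected normal approximation.
        E[W] = n(n+1)/4 = 11*12/4 = 33.
        Tie groups: |d|=1 (t=3), |d|=4 (t=2), |d|=6 (t=2), |d|=8 (t=2); sum(t^3 - t) = 42.
        Var[W] = n(n+1)(2n+1)/24 - sum(t^3-t)/48 = 3036/24 - 42/48 = 125.625.
        z = (W - E[W]) / sqrt(Var[W]) = (28 - 33) / 11.2083 = -0.4461.
        Two-sided p = 2*Phi(z) = 0.655525.
Step 6: alpha = 0.05. fail to reject H0.

W+ = 28, W- = 38, W = min = 28, p = 0.655525, fail to reject H0.


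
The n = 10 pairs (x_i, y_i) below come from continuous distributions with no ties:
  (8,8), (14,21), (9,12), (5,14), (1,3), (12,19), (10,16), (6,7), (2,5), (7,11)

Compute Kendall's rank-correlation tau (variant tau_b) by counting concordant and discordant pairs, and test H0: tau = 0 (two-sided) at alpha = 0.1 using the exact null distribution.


Step 1: Enumerate the 45 unordered pairs (i,j) with i<j and classify each by sign(x_j-x_i) * sign(y_j-y_i).
  (1,2):dx=+6,dy=+13->C; (1,3):dx=+1,dy=+4->C; (1,4):dx=-3,dy=+6->D; (1,5):dx=-7,dy=-5->C
  (1,6):dx=+4,dy=+11->C; (1,7):dx=+2,dy=+8->C; (1,8):dx=-2,dy=-1->C; (1,9):dx=-6,dy=-3->C
  (1,10):dx=-1,dy=+3->D; (2,3):dx=-5,dy=-9->C; (2,4):dx=-9,dy=-7->C; (2,5):dx=-13,dy=-18->C
  (2,6):dx=-2,dy=-2->C; (2,7):dx=-4,dy=-5->C; (2,8):dx=-8,dy=-14->C; (2,9):dx=-12,dy=-16->C
  (2,10):dx=-7,dy=-10->C; (3,4):dx=-4,dy=+2->D; (3,5):dx=-8,dy=-9->C; (3,6):dx=+3,dy=+7->C
  (3,7):dx=+1,dy=+4->C; (3,8):dx=-3,dy=-5->C; (3,9):dx=-7,dy=-7->C; (3,10):dx=-2,dy=-1->C
  (4,5):dx=-4,dy=-11->C; (4,6):dx=+7,dy=+5->C; (4,7):dx=+5,dy=+2->C; (4,8):dx=+1,dy=-7->D
  (4,9):dx=-3,dy=-9->C; (4,10):dx=+2,dy=-3->D; (5,6):dx=+11,dy=+16->C; (5,7):dx=+9,dy=+13->C
  (5,8):dx=+5,dy=+4->C; (5,9):dx=+1,dy=+2->C; (5,10):dx=+6,dy=+8->C; (6,7):dx=-2,dy=-3->C
  (6,8):dx=-6,dy=-12->C; (6,9):dx=-10,dy=-14->C; (6,10):dx=-5,dy=-8->C; (7,8):dx=-4,dy=-9->C
  (7,9):dx=-8,dy=-11->C; (7,10):dx=-3,dy=-5->C; (8,9):dx=-4,dy=-2->C; (8,10):dx=+1,dy=+4->C
  (9,10):dx=+5,dy=+6->C
Step 2: C = 40, D = 5, total pairs = 45.
Step 3: tau = (C - D)/(n(n-1)/2) = (40 - 5)/45 = 0.777778.
Step 4: Exact two-sided p-value (enumerate n! = 3628800 permutations of y under H0): p = 0.000946.
Step 5: alpha = 0.1. reject H0.

tau_b = 0.7778 (C=40, D=5), p = 0.000946, reject H0.


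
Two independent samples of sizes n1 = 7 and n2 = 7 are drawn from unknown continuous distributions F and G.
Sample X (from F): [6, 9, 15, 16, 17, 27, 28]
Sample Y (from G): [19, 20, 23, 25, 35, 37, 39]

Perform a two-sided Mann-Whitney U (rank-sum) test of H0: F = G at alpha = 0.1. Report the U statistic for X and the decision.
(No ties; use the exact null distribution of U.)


Step 1: Combine and sort all 14 observations; assign midranks.
sorted (value, group): (6,X), (9,X), (15,X), (16,X), (17,X), (19,Y), (20,Y), (23,Y), (25,Y), (27,X), (28,X), (35,Y), (37,Y), (39,Y)
ranks: 6->1, 9->2, 15->3, 16->4, 17->5, 19->6, 20->7, 23->8, 25->9, 27->10, 28->11, 35->12, 37->13, 39->14
Step 2: Rank sum for X: R1 = 1 + 2 + 3 + 4 + 5 + 10 + 11 = 36.
Step 3: U_X = R1 - n1(n1+1)/2 = 36 - 7*8/2 = 36 - 28 = 8.
       U_Y = n1*n2 - U_X = 49 - 8 = 41.
Step 4: No ties, so the exact null distribution of U (based on enumerating the C(14,7) = 3432 equally likely rank assignments) gives the two-sided p-value.
Step 5: p-value = 0.037879; compare to alpha = 0.1. reject H0.

U_X = 8, p = 0.037879, reject H0 at alpha = 0.1.


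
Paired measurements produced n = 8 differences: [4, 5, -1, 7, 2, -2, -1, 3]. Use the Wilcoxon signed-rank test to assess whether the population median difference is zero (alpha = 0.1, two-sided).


Step 1: Drop any zero differences (none here) and take |d_i|.
|d| = [4, 5, 1, 7, 2, 2, 1, 3]
Step 2: Midrank |d_i| (ties get averaged ranks).
ranks: |4|->6, |5|->7, |1|->1.5, |7|->8, |2|->3.5, |2|->3.5, |1|->1.5, |3|->5
Step 3: Attach original signs; sum ranks with positive sign and with negative sign.
W+ = 6 + 7 + 8 + 3.5 + 5 = 29.5
W- = 1.5 + 3.5 + 1.5 = 6.5
(Check: W+ + W- = 36 should equal n(n+1)/2 = 36.)
Step 4: Test statistic W = min(W+, W-) = 6.5.
Step 5: Ties in |d|, so use the tie-corrected normal approximation.
        E[W] = n(n+1)/4 = 8*9/4 = 18.
        Tie groups: |d|=1 (t=2), |d|=2 (t=2); sum(t^3 - t) = 12.
        Var[W] = n(n+1)(2n+1)/24 - sum(t^3-t)/48 = 1224/24 - 12/48 = 50.75.
        z = (W - E[W]) / sqrt(Var[W]) = (6.5 - 18) / 7.1239 = -1.6143.
        Two-sided p = 2*Phi(z) = 0.106466.
Step 6: alpha = 0.1. fail to reject H0.

W+ = 29.5, W- = 6.5, W = min = 6.5, p = 0.106466, fail to reject H0.


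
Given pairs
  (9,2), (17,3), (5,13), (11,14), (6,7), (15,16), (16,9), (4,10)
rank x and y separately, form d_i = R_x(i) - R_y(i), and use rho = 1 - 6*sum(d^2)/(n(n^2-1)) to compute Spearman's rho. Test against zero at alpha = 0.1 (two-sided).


Step 1: Rank x and y separately (midranks; no ties here).
rank(x): 9->4, 17->8, 5->2, 11->5, 6->3, 15->6, 16->7, 4->1
rank(y): 2->1, 3->2, 13->6, 14->7, 7->3, 16->8, 9->4, 10->5
Step 2: d_i = R_x(i) - R_y(i); compute d_i^2.
  (4-1)^2=9, (8-2)^2=36, (2-6)^2=16, (5-7)^2=4, (3-3)^2=0, (6-8)^2=4, (7-4)^2=9, (1-5)^2=16
sum(d^2) = 94.
Step 3: rho = 1 - 6*94 / (8*(8^2 - 1)) = 1 - 564/504 = -0.119048.
Step 4: Under H0, t = rho * sqrt((n-2)/(1-rho^2)) = -0.2937 ~ t(6).
Step 5: Two-sided p-value from the t-distribution with 6 df = 0.778886.
Step 6: alpha = 0.1. fail to reject H0.

rho = -0.1190, p = 0.778886, fail to reject H0 at alpha = 0.1.


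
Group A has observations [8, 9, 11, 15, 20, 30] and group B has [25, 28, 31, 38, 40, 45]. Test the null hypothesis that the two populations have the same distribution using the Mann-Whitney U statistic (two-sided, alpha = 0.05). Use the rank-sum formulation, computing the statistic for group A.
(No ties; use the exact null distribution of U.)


Step 1: Combine and sort all 12 observations; assign midranks.
sorted (value, group): (8,X), (9,X), (11,X), (15,X), (20,X), (25,Y), (28,Y), (30,X), (31,Y), (38,Y), (40,Y), (45,Y)
ranks: 8->1, 9->2, 11->3, 15->4, 20->5, 25->6, 28->7, 30->8, 31->9, 38->10, 40->11, 45->12
Step 2: Rank sum for X: R1 = 1 + 2 + 3 + 4 + 5 + 8 = 23.
Step 3: U_X = R1 - n1(n1+1)/2 = 23 - 6*7/2 = 23 - 21 = 2.
       U_Y = n1*n2 - U_X = 36 - 2 = 34.
Step 4: No ties, so the exact null distribution of U (based on enumerating the C(12,6) = 924 equally likely rank assignments) gives the two-sided p-value.
Step 5: p-value = 0.008658; compare to alpha = 0.05. reject H0.

U_X = 2, p = 0.008658, reject H0 at alpha = 0.05.


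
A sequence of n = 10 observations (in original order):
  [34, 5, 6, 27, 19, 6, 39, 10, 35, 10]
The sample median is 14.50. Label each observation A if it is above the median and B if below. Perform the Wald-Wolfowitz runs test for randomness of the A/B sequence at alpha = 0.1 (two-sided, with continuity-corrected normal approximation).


Step 1: Compute median = 14.50; label A = above, B = below.
Labels in order: ABBAABABAB  (n_A = 5, n_B = 5)
Step 2: Count runs R = 8.
Step 3: Under H0 (random ordering), E[R] = 2*n_A*n_B/(n_A+n_B) + 1 = 2*5*5/10 + 1 = 6.0000.
        Var[R] = 2*n_A*n_B*(2*n_A*n_B - n_A - n_B) / ((n_A+n_B)^2 * (n_A+n_B-1)) = 2000/900 = 2.2222.
        SD[R] = 1.4907.
Step 4: Continuity-corrected z = (R - 0.5 - E[R]) / SD[R] = (8 - 0.5 - 6.0000) / 1.4907 = 1.0062.
Step 5: Two-sided p-value via normal approximation = 2*(1 - Phi(|z|)) = 0.314305.
Step 6: alpha = 0.1. fail to reject H0.

R = 8, z = 1.0062, p = 0.314305, fail to reject H0.


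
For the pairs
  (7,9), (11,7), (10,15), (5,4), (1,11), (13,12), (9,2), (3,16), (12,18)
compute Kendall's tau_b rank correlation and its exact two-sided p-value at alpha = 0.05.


Step 1: Enumerate the 36 unordered pairs (i,j) with i<j and classify each by sign(x_j-x_i) * sign(y_j-y_i).
  (1,2):dx=+4,dy=-2->D; (1,3):dx=+3,dy=+6->C; (1,4):dx=-2,dy=-5->C; (1,5):dx=-6,dy=+2->D
  (1,6):dx=+6,dy=+3->C; (1,7):dx=+2,dy=-7->D; (1,8):dx=-4,dy=+7->D; (1,9):dx=+5,dy=+9->C
  (2,3):dx=-1,dy=+8->D; (2,4):dx=-6,dy=-3->C; (2,5):dx=-10,dy=+4->D; (2,6):dx=+2,dy=+5->C
  (2,7):dx=-2,dy=-5->C; (2,8):dx=-8,dy=+9->D; (2,9):dx=+1,dy=+11->C; (3,4):dx=-5,dy=-11->C
  (3,5):dx=-9,dy=-4->C; (3,6):dx=+3,dy=-3->D; (3,7):dx=-1,dy=-13->C; (3,8):dx=-7,dy=+1->D
  (3,9):dx=+2,dy=+3->C; (4,5):dx=-4,dy=+7->D; (4,6):dx=+8,dy=+8->C; (4,7):dx=+4,dy=-2->D
  (4,8):dx=-2,dy=+12->D; (4,9):dx=+7,dy=+14->C; (5,6):dx=+12,dy=+1->C; (5,7):dx=+8,dy=-9->D
  (5,8):dx=+2,dy=+5->C; (5,9):dx=+11,dy=+7->C; (6,7):dx=-4,dy=-10->C; (6,8):dx=-10,dy=+4->D
  (6,9):dx=-1,dy=+6->D; (7,8):dx=-6,dy=+14->D; (7,9):dx=+3,dy=+16->C; (8,9):dx=+9,dy=+2->C
Step 2: C = 20, D = 16, total pairs = 36.
Step 3: tau = (C - D)/(n(n-1)/2) = (20 - 16)/36 = 0.111111.
Step 4: Exact two-sided p-value (enumerate n! = 362880 permutations of y under H0): p = 0.761414.
Step 5: alpha = 0.05. fail to reject H0.

tau_b = 0.1111 (C=20, D=16), p = 0.761414, fail to reject H0.


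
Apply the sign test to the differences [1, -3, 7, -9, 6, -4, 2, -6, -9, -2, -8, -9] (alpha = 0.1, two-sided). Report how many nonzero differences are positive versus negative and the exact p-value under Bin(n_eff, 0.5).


Step 1: Discard zero differences. Original n = 12; n_eff = number of nonzero differences = 12.
Nonzero differences (with sign): +1, -3, +7, -9, +6, -4, +2, -6, -9, -2, -8, -9
Step 2: Count signs: positive = 4, negative = 8.
Step 3: Under H0: P(positive) = 0.5, so the number of positives S ~ Bin(12, 0.5).
Step 4: Two-sided exact p-value = sum of Bin(12,0.5) probabilities at or below the observed probability = 0.387695.
Step 5: alpha = 0.1. fail to reject H0.

n_eff = 12, pos = 4, neg = 8, p = 0.387695, fail to reject H0.


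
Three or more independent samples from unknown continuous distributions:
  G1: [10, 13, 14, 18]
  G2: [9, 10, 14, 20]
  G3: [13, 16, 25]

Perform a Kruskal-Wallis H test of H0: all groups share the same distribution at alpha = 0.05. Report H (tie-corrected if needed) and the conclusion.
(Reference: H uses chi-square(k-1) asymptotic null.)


Step 1: Combine all N = 11 observations and assign midranks.
sorted (value, group, rank): (9,G2,1), (10,G1,2.5), (10,G2,2.5), (13,G1,4.5), (13,G3,4.5), (14,G1,6.5), (14,G2,6.5), (16,G3,8), (18,G1,9), (20,G2,10), (25,G3,11)
Step 2: Sum ranks within each group.
R_1 = 22.5 (n_1 = 4)
R_2 = 20 (n_2 = 4)
R_3 = 23.5 (n_3 = 3)
Step 3: H = 12/(N(N+1)) * sum(R_i^2/n_i) - 3(N+1)
     = 12/(11*12) * (22.5^2/4 + 20^2/4 + 23.5^2/3) - 3*12
     = 0.090909 * 410.646 - 36
     = 1.331439.
Step 4: Ties present; correction factor C = 1 - 18/(11^3 - 11) = 0.986364. Corrected H = 1.331439 / 0.986364 = 1.349846.
Step 5: Under H0, H ~ chi^2(2); p-value = 0.509196.
Step 6: alpha = 0.05. fail to reject H0.

H = 1.3498, df = 2, p = 0.509196, fail to reject H0.


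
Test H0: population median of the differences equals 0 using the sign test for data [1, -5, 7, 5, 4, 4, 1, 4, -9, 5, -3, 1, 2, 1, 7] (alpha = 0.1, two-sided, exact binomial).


Step 1: Discard zero differences. Original n = 15; n_eff = number of nonzero differences = 15.
Nonzero differences (with sign): +1, -5, +7, +5, +4, +4, +1, +4, -9, +5, -3, +1, +2, +1, +7
Step 2: Count signs: positive = 12, negative = 3.
Step 3: Under H0: P(positive) = 0.5, so the number of positives S ~ Bin(15, 0.5).
Step 4: Two-sided exact p-value = sum of Bin(15,0.5) probabilities at or below the observed probability = 0.035156.
Step 5: alpha = 0.1. reject H0.

n_eff = 15, pos = 12, neg = 3, p = 0.035156, reject H0.


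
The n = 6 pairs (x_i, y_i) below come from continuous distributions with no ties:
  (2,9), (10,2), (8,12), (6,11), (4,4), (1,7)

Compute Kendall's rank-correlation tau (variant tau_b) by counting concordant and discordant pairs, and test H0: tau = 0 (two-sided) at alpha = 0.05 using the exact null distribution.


Step 1: Enumerate the 15 unordered pairs (i,j) with i<j and classify each by sign(x_j-x_i) * sign(y_j-y_i).
  (1,2):dx=+8,dy=-7->D; (1,3):dx=+6,dy=+3->C; (1,4):dx=+4,dy=+2->C; (1,5):dx=+2,dy=-5->D
  (1,6):dx=-1,dy=-2->C; (2,3):dx=-2,dy=+10->D; (2,4):dx=-4,dy=+9->D; (2,5):dx=-6,dy=+2->D
  (2,6):dx=-9,dy=+5->D; (3,4):dx=-2,dy=-1->C; (3,5):dx=-4,dy=-8->C; (3,6):dx=-7,dy=-5->C
  (4,5):dx=-2,dy=-7->C; (4,6):dx=-5,dy=-4->C; (5,6):dx=-3,dy=+3->D
Step 2: C = 8, D = 7, total pairs = 15.
Step 3: tau = (C - D)/(n(n-1)/2) = (8 - 7)/15 = 0.066667.
Step 4: Exact two-sided p-value (enumerate n! = 720 permutations of y under H0): p = 1.000000.
Step 5: alpha = 0.05. fail to reject H0.

tau_b = 0.0667 (C=8, D=7), p = 1.000000, fail to reject H0.


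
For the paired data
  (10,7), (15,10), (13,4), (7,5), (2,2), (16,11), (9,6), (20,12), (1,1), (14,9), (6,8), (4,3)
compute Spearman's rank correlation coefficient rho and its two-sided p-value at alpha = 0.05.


Step 1: Rank x and y separately (midranks; no ties here).
rank(x): 10->7, 15->10, 13->8, 7->5, 2->2, 16->11, 9->6, 20->12, 1->1, 14->9, 6->4, 4->3
rank(y): 7->7, 10->10, 4->4, 5->5, 2->2, 11->11, 6->6, 12->12, 1->1, 9->9, 8->8, 3->3
Step 2: d_i = R_x(i) - R_y(i); compute d_i^2.
  (7-7)^2=0, (10-10)^2=0, (8-4)^2=16, (5-5)^2=0, (2-2)^2=0, (11-11)^2=0, (6-6)^2=0, (12-12)^2=0, (1-1)^2=0, (9-9)^2=0, (4-8)^2=16, (3-3)^2=0
sum(d^2) = 32.
Step 3: rho = 1 - 6*32 / (12*(12^2 - 1)) = 1 - 192/1716 = 0.888112.
Step 4: Under H0, t = rho * sqrt((n-2)/(1-rho^2)) = 6.1103 ~ t(10).
Step 5: Two-sided p-value from the t-distribution with 10 df = 0.000114.
Step 6: alpha = 0.05. reject H0.

rho = 0.8881, p = 0.000114, reject H0 at alpha = 0.05.


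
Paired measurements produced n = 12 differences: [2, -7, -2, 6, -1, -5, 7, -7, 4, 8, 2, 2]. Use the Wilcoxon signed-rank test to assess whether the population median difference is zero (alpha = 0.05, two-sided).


Step 1: Drop any zero differences (none here) and take |d_i|.
|d| = [2, 7, 2, 6, 1, 5, 7, 7, 4, 8, 2, 2]
Step 2: Midrank |d_i| (ties get averaged ranks).
ranks: |2|->3.5, |7|->10, |2|->3.5, |6|->8, |1|->1, |5|->7, |7|->10, |7|->10, |4|->6, |8|->12, |2|->3.5, |2|->3.5
Step 3: Attach original signs; sum ranks with positive sign and with negative sign.
W+ = 3.5 + 8 + 10 + 6 + 12 + 3.5 + 3.5 = 46.5
W- = 10 + 3.5 + 1 + 7 + 10 = 31.5
(Check: W+ + W- = 78 should equal n(n+1)/2 = 78.)
Step 4: Test statistic W = min(W+, W-) = 31.5.
Step 5: Ties in |d|, so use the tie-corrected normal approximation.
        E[W] = n(n+1)/4 = 12*13/4 = 39.
        Tie groups: |d|=2 (t=4), |d|=7 (t=3); sum(t^3 - t) = 84.
        Var[W] = n(n+1)(2n+1)/24 - sum(t^3-t)/48 = 3900/24 - 84/48 = 160.75.
        z = (W - E[W]) / sqrt(Var[W]) = (31.5 - 39) / 12.6787 = -0.5915.
        Two-sided p = 2*Phi(z) = 0.554157.
Step 6: alpha = 0.05. fail to reject H0.

W+ = 46.5, W- = 31.5, W = min = 31.5, p = 0.554157, fail to reject H0.


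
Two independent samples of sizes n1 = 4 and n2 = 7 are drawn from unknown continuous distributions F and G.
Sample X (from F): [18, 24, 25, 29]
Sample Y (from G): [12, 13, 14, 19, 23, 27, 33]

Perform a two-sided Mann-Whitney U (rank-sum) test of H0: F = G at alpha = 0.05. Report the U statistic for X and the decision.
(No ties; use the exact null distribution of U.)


Step 1: Combine and sort all 11 observations; assign midranks.
sorted (value, group): (12,Y), (13,Y), (14,Y), (18,X), (19,Y), (23,Y), (24,X), (25,X), (27,Y), (29,X), (33,Y)
ranks: 12->1, 13->2, 14->3, 18->4, 19->5, 23->6, 24->7, 25->8, 27->9, 29->10, 33->11
Step 2: Rank sum for X: R1 = 4 + 7 + 8 + 10 = 29.
Step 3: U_X = R1 - n1(n1+1)/2 = 29 - 4*5/2 = 29 - 10 = 19.
       U_Y = n1*n2 - U_X = 28 - 19 = 9.
Step 4: No ties, so the exact null distribution of U (based on enumerating the C(11,4) = 330 equally likely rank assignments) gives the two-sided p-value.
Step 5: p-value = 0.412121; compare to alpha = 0.05. fail to reject H0.

U_X = 19, p = 0.412121, fail to reject H0 at alpha = 0.05.


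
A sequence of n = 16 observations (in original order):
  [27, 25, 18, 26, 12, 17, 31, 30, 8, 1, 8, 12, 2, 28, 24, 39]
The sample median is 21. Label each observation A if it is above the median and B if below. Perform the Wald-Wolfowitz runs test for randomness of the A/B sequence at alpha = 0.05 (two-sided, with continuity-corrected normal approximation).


Step 1: Compute median = 21; label A = above, B = below.
Labels in order: AABABBAABBBBBAAA  (n_A = 8, n_B = 8)
Step 2: Count runs R = 7.
Step 3: Under H0 (random ordering), E[R] = 2*n_A*n_B/(n_A+n_B) + 1 = 2*8*8/16 + 1 = 9.0000.
        Var[R] = 2*n_A*n_B*(2*n_A*n_B - n_A - n_B) / ((n_A+n_B)^2 * (n_A+n_B-1)) = 14336/3840 = 3.7333.
        SD[R] = 1.9322.
Step 4: Continuity-corrected z = (R + 0.5 - E[R]) / SD[R] = (7 + 0.5 - 9.0000) / 1.9322 = -0.7763.
Step 5: Two-sided p-value via normal approximation = 2*(1 - Phi(|z|)) = 0.437558.
Step 6: alpha = 0.05. fail to reject H0.

R = 7, z = -0.7763, p = 0.437558, fail to reject H0.


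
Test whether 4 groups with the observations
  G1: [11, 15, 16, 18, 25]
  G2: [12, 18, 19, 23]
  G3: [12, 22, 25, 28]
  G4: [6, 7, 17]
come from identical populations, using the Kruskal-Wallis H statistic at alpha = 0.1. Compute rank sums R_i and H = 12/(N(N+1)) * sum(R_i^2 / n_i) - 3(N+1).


Step 1: Combine all N = 16 observations and assign midranks.
sorted (value, group, rank): (6,G4,1), (7,G4,2), (11,G1,3), (12,G2,4.5), (12,G3,4.5), (15,G1,6), (16,G1,7), (17,G4,8), (18,G1,9.5), (18,G2,9.5), (19,G2,11), (22,G3,12), (23,G2,13), (25,G1,14.5), (25,G3,14.5), (28,G3,16)
Step 2: Sum ranks within each group.
R_1 = 40 (n_1 = 5)
R_2 = 38 (n_2 = 4)
R_3 = 47 (n_3 = 4)
R_4 = 11 (n_4 = 3)
Step 3: H = 12/(N(N+1)) * sum(R_i^2/n_i) - 3(N+1)
     = 12/(16*17) * (40^2/5 + 38^2/4 + 47^2/4 + 11^2/3) - 3*17
     = 0.044118 * 1273.58 - 51
     = 5.187500.
Step 4: Ties present; correction factor C = 1 - 18/(16^3 - 16) = 0.995588. Corrected H = 5.187500 / 0.995588 = 5.210487.
Step 5: Under H0, H ~ chi^2(3); p-value = 0.157017.
Step 6: alpha = 0.1. fail to reject H0.

H = 5.2105, df = 3, p = 0.157017, fail to reject H0.


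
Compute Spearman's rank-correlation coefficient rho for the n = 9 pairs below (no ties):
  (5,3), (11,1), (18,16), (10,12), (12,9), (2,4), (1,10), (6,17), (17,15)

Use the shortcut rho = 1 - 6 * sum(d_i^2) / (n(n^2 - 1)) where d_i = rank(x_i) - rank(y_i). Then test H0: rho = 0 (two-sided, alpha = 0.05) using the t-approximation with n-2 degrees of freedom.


Step 1: Rank x and y separately (midranks; no ties here).
rank(x): 5->3, 11->6, 18->9, 10->5, 12->7, 2->2, 1->1, 6->4, 17->8
rank(y): 3->2, 1->1, 16->8, 12->6, 9->4, 4->3, 10->5, 17->9, 15->7
Step 2: d_i = R_x(i) - R_y(i); compute d_i^2.
  (3-2)^2=1, (6-1)^2=25, (9-8)^2=1, (5-6)^2=1, (7-4)^2=9, (2-3)^2=1, (1-5)^2=16, (4-9)^2=25, (8-7)^2=1
sum(d^2) = 80.
Step 3: rho = 1 - 6*80 / (9*(9^2 - 1)) = 1 - 480/720 = 0.333333.
Step 4: Under H0, t = rho * sqrt((n-2)/(1-rho^2)) = 0.9354 ~ t(7).
Step 5: Two-sided p-value from the t-distribution with 7 df = 0.380713.
Step 6: alpha = 0.05. fail to reject H0.

rho = 0.3333, p = 0.380713, fail to reject H0 at alpha = 0.05.
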